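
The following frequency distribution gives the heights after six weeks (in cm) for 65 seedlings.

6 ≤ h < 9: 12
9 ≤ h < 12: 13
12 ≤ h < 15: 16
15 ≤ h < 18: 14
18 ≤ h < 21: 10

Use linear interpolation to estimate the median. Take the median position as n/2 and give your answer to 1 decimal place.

Cumulative frequencies: 12, 25, 41, 55, 65
n = 65; position = n/2 = 32.5.
This falls in the class 12 ≤ h < 15: L = 12, F = 25, f = 16, h = 3.
Median ≈ 12 + ((32.5 − 25) / 16) × 3 = 13.4062

13.4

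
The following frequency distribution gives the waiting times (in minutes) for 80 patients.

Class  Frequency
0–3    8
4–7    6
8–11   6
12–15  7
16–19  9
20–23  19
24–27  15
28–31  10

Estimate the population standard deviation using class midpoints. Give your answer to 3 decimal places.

8.726

Midpoints: 1.5, 5.5, 9.5, 13.5, 17.5, 21.5, 25.5, 29.5
n = 80, Σfm = 1440, mean = 18.0000
Σfm² = 32012
Σf(m − x̄)² = Σfm² − (Σfm)²/n = 32012 − 1440²/80 = 6092.0000
Population variance = 6092.0000 / 80 = 76.1500
Standard deviation = √76.1500 = 8.7264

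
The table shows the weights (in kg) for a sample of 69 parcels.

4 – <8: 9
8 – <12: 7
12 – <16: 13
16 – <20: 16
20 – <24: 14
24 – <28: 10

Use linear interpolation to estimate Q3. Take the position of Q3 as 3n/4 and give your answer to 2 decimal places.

21.93

Cumulative frequencies: 9, 16, 29, 45, 59, 69
n = 69; position = 3n/4 = 51.75.
This falls in the class 20 – <24: L = 20, F = 45, f = 14, h = 4.
Upper quartile ≈ 20 + ((51.75 − 45) / 14) × 4 = 21.9286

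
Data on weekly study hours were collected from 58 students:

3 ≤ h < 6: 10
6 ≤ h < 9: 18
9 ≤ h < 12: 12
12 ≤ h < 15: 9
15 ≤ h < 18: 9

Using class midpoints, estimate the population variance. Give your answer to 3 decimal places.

15.659

Midpoints: 4.5, 7.5, 10.5, 13.5, 16.5
n = 58, Σfm = 576, mean = 9.9310
Σfm² = 6628.5
Σf(m − x̄)² = Σfm² − (Σfm)²/n = 6628.5 − 576²/58 = 908.2241
Population variance = 908.2241 / 58 = 15.6590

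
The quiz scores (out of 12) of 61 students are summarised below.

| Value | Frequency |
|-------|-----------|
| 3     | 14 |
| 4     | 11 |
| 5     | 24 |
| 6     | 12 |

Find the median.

Cumulative frequencies: 14, 25, 49, 61
n = 61, so the median is the value in position (n+1)/2 = 31.
Position 31 falls at value 5.

5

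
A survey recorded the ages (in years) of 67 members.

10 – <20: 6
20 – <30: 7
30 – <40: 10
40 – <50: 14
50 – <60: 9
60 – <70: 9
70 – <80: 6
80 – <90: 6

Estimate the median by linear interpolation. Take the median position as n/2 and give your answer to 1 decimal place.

Cumulative frequencies: 6, 13, 23, 37, 46, 55, 61, 67
n = 67; position = n/2 = 33.5.
This falls in the class 40 – <50: L = 40, F = 23, f = 14, h = 10.
Median ≈ 40 + ((33.5 − 23) / 14) × 10 = 47.5000

47.5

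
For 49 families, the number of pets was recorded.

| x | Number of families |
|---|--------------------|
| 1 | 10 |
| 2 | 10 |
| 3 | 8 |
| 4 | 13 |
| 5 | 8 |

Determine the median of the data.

Cumulative frequencies: 10, 20, 28, 41, 49
n = 49, so the median is the value in position (n+1)/2 = 25.
Position 25 falls at value 3.

3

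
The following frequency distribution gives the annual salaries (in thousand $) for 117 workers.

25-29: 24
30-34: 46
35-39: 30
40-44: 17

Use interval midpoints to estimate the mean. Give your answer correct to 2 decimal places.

Midpoints: 27, 32, 37, 42
Σfm = 24×27 + 46×32 + 30×37 + 17×42 = 3944
n = Σf = 117
Mean = 3944 / 117 = 33.7094

33.71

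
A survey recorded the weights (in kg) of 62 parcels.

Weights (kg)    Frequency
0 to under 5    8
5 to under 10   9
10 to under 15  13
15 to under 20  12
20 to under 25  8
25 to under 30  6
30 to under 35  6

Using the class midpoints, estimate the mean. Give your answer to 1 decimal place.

Midpoints: 2.5, 7.5, 12.5, 17.5, 22.5, 27.5, 32.5
Σfm = 8×2.5 + 9×7.5 + 13×12.5 + 12×17.5 + 8×22.5 + 6×27.5 + 6×32.5 = 1000
n = Σf = 62
Mean = 1000 / 62 = 16.1290

16.1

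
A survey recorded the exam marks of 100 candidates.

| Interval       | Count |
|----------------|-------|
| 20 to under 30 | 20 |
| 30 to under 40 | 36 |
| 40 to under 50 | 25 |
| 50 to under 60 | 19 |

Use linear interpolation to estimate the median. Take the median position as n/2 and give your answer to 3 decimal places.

38.333

Cumulative frequencies: 20, 56, 81, 100
n = 100; position = n/2 = 50.
This falls in the class 30 to under 40: L = 30, F = 20, f = 36, h = 10.
Median ≈ 30 + ((50 − 20) / 36) × 10 = 38.3333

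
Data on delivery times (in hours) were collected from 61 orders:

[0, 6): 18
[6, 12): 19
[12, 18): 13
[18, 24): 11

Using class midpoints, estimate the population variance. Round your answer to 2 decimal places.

41.47

Midpoints: 3, 9, 15, 21
n = 61, Σfm = 651, mean = 10.6721
Σfm² = 9477
Σf(m − x̄)² = Σfm² − (Σfm)²/n = 9477 − 651²/61 = 2529.4426
Population variance = 2529.4426 / 61 = 41.4663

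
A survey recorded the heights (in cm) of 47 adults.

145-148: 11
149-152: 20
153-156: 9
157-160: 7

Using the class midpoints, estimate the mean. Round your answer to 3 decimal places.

151.521

Midpoints: 146.5, 150.5, 154.5, 158.5
Σfm = 11×146.5 + 20×150.5 + 9×154.5 + 7×158.5 = 7121.5
n = Σf = 47
Mean = 7121.5 / 47 = 151.5213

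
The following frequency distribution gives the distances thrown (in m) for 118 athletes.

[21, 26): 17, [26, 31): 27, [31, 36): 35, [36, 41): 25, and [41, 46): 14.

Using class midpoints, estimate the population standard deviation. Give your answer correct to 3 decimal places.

Midpoints: 23.5, 28.5, 33.5, 38.5, 43.5
n = 118, Σfm = 3913, mean = 33.1610
Σfm² = 134145.5
Σf(m − x̄)² = Σfm² − (Σfm)²/n = 134145.5 − 3913²/118 = 4386.4407
Population variance = 4386.4407 / 118 = 37.1732
Standard deviation = √37.1732 = 6.0970

6.097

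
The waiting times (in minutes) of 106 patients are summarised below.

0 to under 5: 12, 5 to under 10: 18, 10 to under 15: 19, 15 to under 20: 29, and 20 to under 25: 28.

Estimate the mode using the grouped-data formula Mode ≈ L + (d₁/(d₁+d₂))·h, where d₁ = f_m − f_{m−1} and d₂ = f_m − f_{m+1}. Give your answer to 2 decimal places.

Modal class: 15 to under 20 (highest frequency 29).
d₁ = 29 − 19 = 10, d₂ = 29 − 28 = 1
Mode ≈ 15 + (10/(10+1)) × 5 = 15 + 4.5455 = 19.5455

19.55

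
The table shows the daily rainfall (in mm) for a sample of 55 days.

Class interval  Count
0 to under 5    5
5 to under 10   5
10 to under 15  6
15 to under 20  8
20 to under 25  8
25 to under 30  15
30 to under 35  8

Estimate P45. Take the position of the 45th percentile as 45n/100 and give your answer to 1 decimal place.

20.5

Cumulative frequencies: 5, 10, 16, 24, 32, 47, 55
n = 55; position = 45n/100 = 24.75.
This falls in the class 20 to under 25: L = 20, F = 24, f = 8, h = 5.
45th percentile ≈ 20 + ((24.75 − 24) / 8) × 5 = 20.4688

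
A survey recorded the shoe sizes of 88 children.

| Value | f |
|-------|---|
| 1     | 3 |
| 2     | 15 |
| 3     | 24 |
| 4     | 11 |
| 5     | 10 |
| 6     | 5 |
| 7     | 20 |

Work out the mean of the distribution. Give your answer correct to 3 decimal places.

Values: 1, 2, 3, 4, 5, 6, 7
Σfx = 3×1 + 15×2 + 24×3 + 11×4 + 10×5 + 5×6 + 20×7 = 369
n = Σf = 88
Mean = 369 / 88 = 4.1932

4.193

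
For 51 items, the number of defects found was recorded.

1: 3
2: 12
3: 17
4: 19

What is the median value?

3

Cumulative frequencies: 3, 15, 32, 51
n = 51, so the median is the value in position (n+1)/2 = 26.
Position 26 falls at value 3.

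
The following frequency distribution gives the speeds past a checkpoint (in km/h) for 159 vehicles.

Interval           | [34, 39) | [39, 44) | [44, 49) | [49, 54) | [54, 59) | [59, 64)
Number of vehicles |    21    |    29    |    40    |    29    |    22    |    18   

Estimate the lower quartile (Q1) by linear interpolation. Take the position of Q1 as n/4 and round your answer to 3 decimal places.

Cumulative frequencies: 21, 50, 90, 119, 141, 159
n = 159; position = n/4 = 39.75.
This falls in the class [39, 44): L = 39, F = 21, f = 29, h = 5.
Lower quartile ≈ 39 + ((39.75 − 21) / 29) × 5 = 42.2328

42.233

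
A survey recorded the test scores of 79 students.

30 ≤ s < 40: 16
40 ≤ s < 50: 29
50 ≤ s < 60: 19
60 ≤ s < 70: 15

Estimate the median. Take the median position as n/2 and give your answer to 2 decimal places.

Cumulative frequencies: 16, 45, 64, 79
n = 79; position = n/2 = 39.5.
This falls in the class 40 ≤ s < 50: L = 40, F = 16, f = 29, h = 10.
Median ≈ 40 + ((39.5 − 16) / 29) × 10 = 48.1034

48.10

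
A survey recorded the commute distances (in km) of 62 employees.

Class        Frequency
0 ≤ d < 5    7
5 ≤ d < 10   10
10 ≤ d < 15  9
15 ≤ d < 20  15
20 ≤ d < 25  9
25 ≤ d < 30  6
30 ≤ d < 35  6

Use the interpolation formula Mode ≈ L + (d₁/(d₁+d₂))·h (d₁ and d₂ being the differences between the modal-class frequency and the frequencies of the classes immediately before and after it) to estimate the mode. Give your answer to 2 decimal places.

17.50

Modal class: 15 ≤ d < 20 (highest frequency 15).
d₁ = 15 − 9 = 6, d₂ = 15 − 9 = 6
Mode ≈ 15 + (6/(6+6)) × 5 = 15 + 2.5000 = 17.5000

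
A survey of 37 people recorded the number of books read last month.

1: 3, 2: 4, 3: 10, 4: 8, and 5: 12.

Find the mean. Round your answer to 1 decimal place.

Values: 1, 2, 3, 4, 5
Σfx = 3×1 + 4×2 + 10×3 + 8×4 + 12×5 = 133
n = Σf = 37
Mean = 133 / 37 = 3.5946

3.6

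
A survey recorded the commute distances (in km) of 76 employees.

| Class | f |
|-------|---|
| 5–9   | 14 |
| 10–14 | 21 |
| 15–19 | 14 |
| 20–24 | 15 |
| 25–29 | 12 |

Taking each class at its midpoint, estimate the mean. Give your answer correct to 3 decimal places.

16.342

Midpoints: 7, 12, 17, 22, 27
Σfm = 14×7 + 21×12 + 14×17 + 15×22 + 12×27 = 1242
n = Σf = 76
Mean = 1242 / 76 = 16.3421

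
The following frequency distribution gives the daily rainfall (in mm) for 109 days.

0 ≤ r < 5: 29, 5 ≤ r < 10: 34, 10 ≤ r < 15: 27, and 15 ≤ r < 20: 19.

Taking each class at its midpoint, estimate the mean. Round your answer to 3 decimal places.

Midpoints: 2.5, 7.5, 12.5, 17.5
Σfm = 29×2.5 + 34×7.5 + 27×12.5 + 19×17.5 = 997.5
n = Σf = 109
Mean = 997.5 / 109 = 9.1514

9.151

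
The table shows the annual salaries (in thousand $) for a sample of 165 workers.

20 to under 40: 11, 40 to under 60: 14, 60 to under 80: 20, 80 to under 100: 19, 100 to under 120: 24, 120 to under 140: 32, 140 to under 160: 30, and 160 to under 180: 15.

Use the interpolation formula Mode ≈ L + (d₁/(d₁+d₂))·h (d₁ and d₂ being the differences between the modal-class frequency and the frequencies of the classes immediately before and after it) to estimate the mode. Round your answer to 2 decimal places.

136.00

Modal class: 120 to under 140 (highest frequency 32).
d₁ = 32 − 24 = 8, d₂ = 32 − 30 = 2
Mode ≈ 120 + (8/(8+2)) × 20 = 120 + 16.0000 = 136.0000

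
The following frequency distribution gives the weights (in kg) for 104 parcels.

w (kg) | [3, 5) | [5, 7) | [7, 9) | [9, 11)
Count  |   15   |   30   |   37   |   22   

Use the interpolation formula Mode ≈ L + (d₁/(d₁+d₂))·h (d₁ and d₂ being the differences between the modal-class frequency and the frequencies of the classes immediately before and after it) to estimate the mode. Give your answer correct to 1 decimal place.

7.6

Modal class: [7, 9) (highest frequency 37).
d₁ = 37 − 30 = 7, d₂ = 37 − 22 = 15
Mode ≈ 7 + (7/(7+15)) × 2 = 7 + 0.6364 = 7.6364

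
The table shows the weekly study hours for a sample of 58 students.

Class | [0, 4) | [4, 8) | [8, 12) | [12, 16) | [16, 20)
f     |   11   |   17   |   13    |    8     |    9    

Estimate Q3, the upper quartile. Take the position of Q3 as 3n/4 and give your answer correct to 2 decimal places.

Cumulative frequencies: 11, 28, 41, 49, 58
n = 58; position = 3n/4 = 43.5.
This falls in the class [12, 16): L = 12, F = 41, f = 8, h = 4.
Upper quartile ≈ 12 + ((43.5 − 41) / 8) × 4 = 13.2500

13.25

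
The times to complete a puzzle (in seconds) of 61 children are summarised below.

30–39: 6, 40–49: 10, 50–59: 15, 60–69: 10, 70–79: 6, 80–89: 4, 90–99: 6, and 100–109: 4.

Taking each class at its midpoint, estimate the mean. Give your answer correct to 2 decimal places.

Midpoints: 34.5, 44.5, 54.5, 64.5, 74.5, 84.5, 94.5, 104.5
Σfm = 6×34.5 + 10×44.5 + 15×54.5 + 10×64.5 + 6×74.5 + 4×84.5 + 6×94.5 + 4×104.5 = 3884.5
n = Σf = 61
Mean = 3884.5 / 61 = 63.6803

63.68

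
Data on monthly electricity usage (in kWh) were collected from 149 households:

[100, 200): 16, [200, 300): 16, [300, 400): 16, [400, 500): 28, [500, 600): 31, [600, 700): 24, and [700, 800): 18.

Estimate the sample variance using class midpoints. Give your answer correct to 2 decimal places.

Midpoints: 150, 250, 350, 450, 550, 650, 750
n = 149, Σfm = 70750, mean = 474.8322
Σfm² = 38632500
Σf(m − x̄)² = Σfm² − (Σfm)²/n = 38632500 − 70750²/149 = 5038120.8054
Sample variance = 5038120.8054 / 148 = 34041.3568

34041.36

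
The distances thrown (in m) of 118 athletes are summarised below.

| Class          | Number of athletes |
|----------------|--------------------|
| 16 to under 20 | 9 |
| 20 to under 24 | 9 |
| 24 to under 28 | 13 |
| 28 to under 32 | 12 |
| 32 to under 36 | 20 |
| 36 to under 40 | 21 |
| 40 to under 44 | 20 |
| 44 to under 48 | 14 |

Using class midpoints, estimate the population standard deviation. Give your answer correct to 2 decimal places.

Midpoints: 18, 22, 26, 30, 34, 38, 42, 46
n = 118, Σfm = 4020, mean = 34.0678
Σfm² = 145208
Σf(m − x̄)² = Σfm² − (Σfm)²/n = 145208 − 4020²/118 = 8255.4576
Population variance = 8255.4576 / 118 = 69.9615
Standard deviation = √69.9615 = 8.3643

8.36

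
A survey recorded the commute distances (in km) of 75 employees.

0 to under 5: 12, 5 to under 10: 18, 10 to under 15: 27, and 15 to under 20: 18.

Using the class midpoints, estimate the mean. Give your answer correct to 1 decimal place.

Midpoints: 2.5, 7.5, 12.5, 17.5
Σfm = 12×2.5 + 18×7.5 + 27×12.5 + 18×17.5 = 817.5
n = Σf = 75
Mean = 817.5 / 75 = 10.9000

10.9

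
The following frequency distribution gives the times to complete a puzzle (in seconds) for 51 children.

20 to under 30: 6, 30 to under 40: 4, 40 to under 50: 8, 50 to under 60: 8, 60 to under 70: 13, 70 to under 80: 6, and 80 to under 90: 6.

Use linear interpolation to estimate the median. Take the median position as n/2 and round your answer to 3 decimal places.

59.375

Cumulative frequencies: 6, 10, 18, 26, 39, 45, 51
n = 51; position = n/2 = 25.5.
This falls in the class 50 to under 60: L = 50, F = 18, f = 8, h = 10.
Median ≈ 50 + ((25.5 − 18) / 8) × 10 = 59.3750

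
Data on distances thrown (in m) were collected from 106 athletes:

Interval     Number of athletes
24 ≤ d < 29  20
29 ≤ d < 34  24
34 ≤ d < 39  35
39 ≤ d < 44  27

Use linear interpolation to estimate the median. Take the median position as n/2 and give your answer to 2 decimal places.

Cumulative frequencies: 20, 44, 79, 106
n = 106; position = n/2 = 53.
This falls in the class 34 ≤ d < 39: L = 34, F = 44, f = 35, h = 5.
Median ≈ 34 + ((53 − 44) / 35) × 5 = 35.2857

35.29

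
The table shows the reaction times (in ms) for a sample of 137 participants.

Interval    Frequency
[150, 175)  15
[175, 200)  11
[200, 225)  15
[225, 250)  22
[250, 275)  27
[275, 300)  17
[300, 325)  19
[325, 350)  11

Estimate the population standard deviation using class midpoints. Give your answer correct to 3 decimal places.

Midpoints: 162.5, 187.5, 212.5, 237.5, 262.5, 287.5, 312.5, 337.5
n = 137, Σfm = 34537.5, mean = 252.0985
Σfm² = 9075156.25
Σf(m − x̄)² = Σfm² − (Σfm)²/n = 9075156.25 − 34537.5²/137 = 368302.9197
Population variance = 368302.9197 / 137 = 2688.3425
Standard deviation = √2688.3425 = 51.8492

51.849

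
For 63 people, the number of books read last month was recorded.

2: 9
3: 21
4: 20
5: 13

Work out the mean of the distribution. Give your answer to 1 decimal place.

3.6

Values: 2, 3, 4, 5
Σfx = 9×2 + 21×3 + 20×4 + 13×5 = 226
n = Σf = 63
Mean = 226 / 63 = 3.5873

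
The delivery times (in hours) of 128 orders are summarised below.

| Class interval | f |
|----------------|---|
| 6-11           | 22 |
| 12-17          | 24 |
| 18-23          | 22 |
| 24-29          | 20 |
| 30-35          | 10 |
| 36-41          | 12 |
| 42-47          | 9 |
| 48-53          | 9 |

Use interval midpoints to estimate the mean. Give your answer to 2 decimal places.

24.67

Midpoints: 8.5, 14.5, 20.5, 26.5, 32.5, 38.5, 44.5, 50.5
Σfm = 22×8.5 + 24×14.5 + 22×20.5 + 20×26.5 + 10×32.5 + 12×38.5 + 9×44.5 + 9×50.5 = 3158
n = Σf = 128
Mean = 3158 / 128 = 24.6719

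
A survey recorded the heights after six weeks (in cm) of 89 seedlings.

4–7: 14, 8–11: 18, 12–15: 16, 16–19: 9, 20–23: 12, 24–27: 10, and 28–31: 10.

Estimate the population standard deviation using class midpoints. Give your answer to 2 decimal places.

7.87

Midpoints: 5.5, 9.5, 13.5, 17.5, 21.5, 25.5, 29.5
n = 89, Σfm = 1429.5, mean = 16.0618
Σfm² = 28472.25
Σf(m − x̄)² = Σfm² − (Σfm)²/n = 28472.25 − 1429.5²/89 = 5511.9101
Population variance = 5511.9101 / 89 = 61.9316
Standard deviation = √61.9316 = 7.8697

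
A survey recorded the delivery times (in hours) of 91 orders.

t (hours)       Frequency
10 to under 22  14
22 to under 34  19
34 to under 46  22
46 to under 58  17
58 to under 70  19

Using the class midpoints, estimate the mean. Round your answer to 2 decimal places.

41.05

Midpoints: 16, 28, 40, 52, 64
Σfm = 14×16 + 19×28 + 22×40 + 17×52 + 19×64 = 3736
n = Σf = 91
Mean = 3736 / 91 = 41.0549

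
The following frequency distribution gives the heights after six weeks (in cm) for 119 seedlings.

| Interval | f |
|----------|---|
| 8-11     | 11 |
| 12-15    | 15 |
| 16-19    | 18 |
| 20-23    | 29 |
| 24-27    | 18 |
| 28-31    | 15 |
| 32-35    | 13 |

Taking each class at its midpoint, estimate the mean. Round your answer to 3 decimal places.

Midpoints: 9.5, 13.5, 17.5, 21.5, 25.5, 29.5, 33.5
Σfm = 11×9.5 + 15×13.5 + 18×17.5 + 29×21.5 + 18×25.5 + 15×29.5 + 13×33.5 = 2582.5
n = Σf = 119
Mean = 2582.5 / 119 = 21.7017

21.702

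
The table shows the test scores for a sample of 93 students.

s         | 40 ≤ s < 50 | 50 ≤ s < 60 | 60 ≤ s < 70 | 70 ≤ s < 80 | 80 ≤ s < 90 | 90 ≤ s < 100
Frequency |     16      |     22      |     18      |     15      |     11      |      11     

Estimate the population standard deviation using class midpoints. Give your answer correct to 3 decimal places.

16.106

Midpoints: 45, 55, 65, 75, 85, 95
n = 93, Σfm = 6205, mean = 66.7204
Σfm² = 438125
Σf(m − x̄)² = Σfm² − (Σfm)²/n = 438125 − 6205²/93 = 24124.7312
Population variance = 24124.7312 / 93 = 259.4057
Standard deviation = √259.4057 = 16.1061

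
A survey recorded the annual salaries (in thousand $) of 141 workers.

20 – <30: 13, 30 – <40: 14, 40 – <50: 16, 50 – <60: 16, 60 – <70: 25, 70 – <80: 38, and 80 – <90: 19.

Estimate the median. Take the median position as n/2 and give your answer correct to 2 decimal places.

64.60

Cumulative frequencies: 13, 27, 43, 59, 84, 122, 141
n = 141; position = n/2 = 70.5.
This falls in the class 60 – <70: L = 60, F = 59, f = 25, h = 10.
Median ≈ 60 + ((70.5 − 59) / 25) × 10 = 64.6000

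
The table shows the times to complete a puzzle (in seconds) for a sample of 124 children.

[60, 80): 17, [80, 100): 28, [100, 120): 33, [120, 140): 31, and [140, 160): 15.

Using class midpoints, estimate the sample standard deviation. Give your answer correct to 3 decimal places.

Midpoints: 70, 90, 110, 130, 150
n = 124, Σfm = 13620, mean = 109.8387
Σfm² = 1570800
Σf(m − x̄)² = Σfm² − (Σfm)²/n = 1570800 − 13620²/124 = 74796.7742
Sample variance = 74796.7742 / 123 = 608.1039
Standard deviation = √608.1039 = 24.6598

24.660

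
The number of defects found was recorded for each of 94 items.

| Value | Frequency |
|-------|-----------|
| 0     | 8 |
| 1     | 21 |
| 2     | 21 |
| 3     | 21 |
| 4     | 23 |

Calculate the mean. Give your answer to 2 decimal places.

Values: 0, 1, 2, 3, 4
Σfx = 8×0 + 21×1 + 21×2 + 21×3 + 23×4 = 218
n = Σf = 94
Mean = 218 / 94 = 2.3191

2.32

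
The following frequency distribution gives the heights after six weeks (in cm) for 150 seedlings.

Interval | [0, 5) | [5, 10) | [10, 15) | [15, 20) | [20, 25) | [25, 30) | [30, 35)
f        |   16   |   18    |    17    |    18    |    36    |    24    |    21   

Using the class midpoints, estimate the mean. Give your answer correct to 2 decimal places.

19.03

Midpoints: 2.5, 7.5, 12.5, 17.5, 22.5, 27.5, 32.5
Σfm = 16×2.5 + 18×7.5 + 17×12.5 + 18×17.5 + 36×22.5 + 24×27.5 + 21×32.5 = 2855
n = Σf = 150
Mean = 2855 / 150 = 19.0333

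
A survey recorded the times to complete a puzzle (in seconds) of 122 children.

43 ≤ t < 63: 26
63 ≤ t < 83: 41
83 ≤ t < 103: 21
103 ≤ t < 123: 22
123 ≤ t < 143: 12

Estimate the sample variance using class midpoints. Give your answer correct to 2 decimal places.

Midpoints: 53, 73, 93, 113, 133
n = 122, Σfm = 10406, mean = 85.2951
Σfm² = 966338
Σf(m − x̄)² = Σfm² − (Σfm)²/n = 966338 − 10406²/122 = 78757.3770
Sample variance = 78757.3770 / 121 = 650.8874

650.89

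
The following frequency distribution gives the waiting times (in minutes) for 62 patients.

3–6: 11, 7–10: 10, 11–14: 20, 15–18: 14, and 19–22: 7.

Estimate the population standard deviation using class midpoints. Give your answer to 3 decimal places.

Midpoints: 4.5, 8.5, 12.5, 16.5, 20.5
n = 62, Σfm = 759, mean = 12.2419
Σfm² = 10823.5
Σf(m − x̄)² = Σfm² − (Σfm)²/n = 10823.5 − 759²/62 = 1531.8710
Population variance = 1531.8710 / 62 = 24.7076
Standard deviation = √24.7076 = 4.9707

4.971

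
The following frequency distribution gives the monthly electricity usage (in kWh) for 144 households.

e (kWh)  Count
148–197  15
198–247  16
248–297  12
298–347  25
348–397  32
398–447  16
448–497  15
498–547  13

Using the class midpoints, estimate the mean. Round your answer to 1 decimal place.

347.5

Midpoints: 172.5, 222.5, 272.5, 322.5, 372.5, 422.5, 472.5, 522.5
Σfm = 15×172.5 + 16×222.5 + 12×272.5 + 25×322.5 + 32×372.5 + 16×422.5 + 15×472.5 + 13×522.5 = 50040
n = Σf = 144
Mean = 50040 / 144 = 347.5000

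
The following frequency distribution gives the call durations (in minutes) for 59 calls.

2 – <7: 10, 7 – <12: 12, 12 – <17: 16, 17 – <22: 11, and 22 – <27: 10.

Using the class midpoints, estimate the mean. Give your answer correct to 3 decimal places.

Midpoints: 4.5, 9.5, 14.5, 19.5, 24.5
Σfm = 10×4.5 + 12×9.5 + 16×14.5 + 11×19.5 + 10×24.5 = 850.5
n = Σf = 59
Mean = 850.5 / 59 = 14.4153

14.415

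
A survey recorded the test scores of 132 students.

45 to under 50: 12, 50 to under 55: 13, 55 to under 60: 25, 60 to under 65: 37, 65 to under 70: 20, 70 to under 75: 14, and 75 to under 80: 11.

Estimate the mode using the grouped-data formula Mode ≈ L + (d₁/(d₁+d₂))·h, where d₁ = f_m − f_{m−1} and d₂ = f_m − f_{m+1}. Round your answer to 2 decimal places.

Modal class: 60 to under 65 (highest frequency 37).
d₁ = 37 − 25 = 12, d₂ = 37 − 20 = 17
Mode ≈ 60 + (12/(12+17)) × 5 = 60 + 2.0690 = 62.0690

62.07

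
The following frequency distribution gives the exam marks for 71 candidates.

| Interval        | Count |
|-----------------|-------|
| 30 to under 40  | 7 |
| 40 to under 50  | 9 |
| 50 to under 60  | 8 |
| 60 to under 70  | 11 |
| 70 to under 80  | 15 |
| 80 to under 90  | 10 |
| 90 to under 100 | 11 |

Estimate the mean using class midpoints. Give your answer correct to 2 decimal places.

Midpoints: 35, 45, 55, 65, 75, 85, 95
Σfm = 7×35 + 9×45 + 8×55 + 11×65 + 15×75 + 10×85 + 11×95 = 4825
n = Σf = 71
Mean = 4825 / 71 = 67.9577

67.96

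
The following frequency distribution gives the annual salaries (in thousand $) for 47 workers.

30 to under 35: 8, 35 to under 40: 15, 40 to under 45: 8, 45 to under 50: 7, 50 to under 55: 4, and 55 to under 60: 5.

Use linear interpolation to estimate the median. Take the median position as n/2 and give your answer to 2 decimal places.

Cumulative frequencies: 8, 23, 31, 38, 42, 47
n = 47; position = n/2 = 23.5.
This falls in the class 40 to under 45: L = 40, F = 23, f = 8, h = 5.
Median ≈ 40 + ((23.5 − 23) / 8) × 5 = 40.3125

40.31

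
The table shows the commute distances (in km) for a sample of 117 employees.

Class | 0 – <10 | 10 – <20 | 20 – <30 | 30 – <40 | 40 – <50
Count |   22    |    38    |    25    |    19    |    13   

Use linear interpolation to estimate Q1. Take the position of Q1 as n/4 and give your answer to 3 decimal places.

Cumulative frequencies: 22, 60, 85, 104, 117
n = 117; position = n/4 = 29.25.
This falls in the class 10 – <20: L = 10, F = 22, f = 38, h = 10.
Lower quartile ≈ 10 + ((29.25 − 22) / 38) × 10 = 11.9079

11.908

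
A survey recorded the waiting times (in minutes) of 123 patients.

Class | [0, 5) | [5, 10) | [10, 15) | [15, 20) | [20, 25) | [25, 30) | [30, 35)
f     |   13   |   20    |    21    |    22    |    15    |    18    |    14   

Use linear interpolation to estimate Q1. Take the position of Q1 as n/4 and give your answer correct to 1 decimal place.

Cumulative frequencies: 13, 33, 54, 76, 91, 109, 123
n = 123; position = n/4 = 30.75.
This falls in the class [5, 10): L = 5, F = 13, f = 20, h = 5.
Lower quartile ≈ 5 + ((30.75 − 13) / 20) × 5 = 9.4375

9.4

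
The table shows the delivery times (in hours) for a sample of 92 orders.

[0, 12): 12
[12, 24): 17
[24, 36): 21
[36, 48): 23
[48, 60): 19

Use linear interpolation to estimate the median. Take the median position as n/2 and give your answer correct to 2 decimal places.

33.71

Cumulative frequencies: 12, 29, 50, 73, 92
n = 92; position = n/2 = 46.
This falls in the class [24, 36): L = 24, F = 29, f = 21, h = 12.
Median ≈ 24 + ((46 − 29) / 21) × 12 = 33.7143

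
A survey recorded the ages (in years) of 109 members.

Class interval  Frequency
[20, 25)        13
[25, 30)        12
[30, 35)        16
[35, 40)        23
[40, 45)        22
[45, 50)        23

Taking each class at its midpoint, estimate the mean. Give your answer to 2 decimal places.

Midpoints: 22.5, 27.5, 32.5, 37.5, 42.5, 47.5
Σfm = 13×22.5 + 12×27.5 + 16×32.5 + 23×37.5 + 22×42.5 + 23×47.5 = 4032.5
n = Σf = 109
Mean = 4032.5 / 109 = 36.9954

37.00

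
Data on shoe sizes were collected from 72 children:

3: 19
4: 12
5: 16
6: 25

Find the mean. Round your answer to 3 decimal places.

Values: 3, 4, 5, 6
Σfx = 19×3 + 12×4 + 16×5 + 25×6 = 335
n = Σf = 72
Mean = 335 / 72 = 4.6528

4.653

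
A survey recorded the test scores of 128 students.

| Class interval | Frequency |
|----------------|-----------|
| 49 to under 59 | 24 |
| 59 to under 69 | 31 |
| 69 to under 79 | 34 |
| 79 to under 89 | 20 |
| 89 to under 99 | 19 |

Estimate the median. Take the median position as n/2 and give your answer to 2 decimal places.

71.65

Cumulative frequencies: 24, 55, 89, 109, 128
n = 128; position = n/2 = 64.
This falls in the class 69 to under 79: L = 69, F = 55, f = 34, h = 10.
Median ≈ 69 + ((64 − 55) / 34) × 10 = 71.6471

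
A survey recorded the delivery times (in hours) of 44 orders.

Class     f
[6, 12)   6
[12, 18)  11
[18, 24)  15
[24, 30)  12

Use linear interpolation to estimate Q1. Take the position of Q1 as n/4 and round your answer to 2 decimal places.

14.73

Cumulative frequencies: 6, 17, 32, 44
n = 44; position = n/4 = 11.
This falls in the class [12, 18): L = 12, F = 6, f = 11, h = 6.
Lower quartile ≈ 12 + ((11 − 6) / 11) × 6 = 14.7273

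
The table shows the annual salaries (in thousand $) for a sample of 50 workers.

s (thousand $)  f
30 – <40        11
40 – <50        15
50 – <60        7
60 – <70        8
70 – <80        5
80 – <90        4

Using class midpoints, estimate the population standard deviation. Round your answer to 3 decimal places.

Midpoints: 35, 45, 55, 65, 75, 85
n = 50, Σfm = 2680, mean = 53.6000
Σfm² = 155850
Σf(m − x̄)² = Σfm² − (Σfm)²/n = 155850 − 2680²/50 = 12202.0000
Population variance = 12202.0000 / 50 = 244.0400
Standard deviation = √244.0400 = 15.6218

15.622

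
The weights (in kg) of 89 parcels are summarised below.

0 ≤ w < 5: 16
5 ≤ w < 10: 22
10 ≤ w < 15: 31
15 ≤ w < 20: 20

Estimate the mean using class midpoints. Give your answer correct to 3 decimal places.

10.590

Midpoints: 2.5, 7.5, 12.5, 17.5
Σfm = 16×2.5 + 22×7.5 + 31×12.5 + 20×17.5 = 942.5
n = Σf = 89
Mean = 942.5 / 89 = 10.5899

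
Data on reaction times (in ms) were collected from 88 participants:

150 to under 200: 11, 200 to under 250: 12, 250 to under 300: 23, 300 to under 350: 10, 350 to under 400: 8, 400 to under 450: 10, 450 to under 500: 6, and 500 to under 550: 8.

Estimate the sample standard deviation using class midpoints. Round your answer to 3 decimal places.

Midpoints: 175, 225, 275, 325, 375, 425, 475, 525
n = 88, Σfm = 28500, mean = 323.8636
Σfm² = 10230000
Σf(m − x̄)² = Σfm² − (Σfm)²/n = 10230000 − 28500²/88 = 999886.3636
Sample variance = 999886.3636 / 87 = 11492.9467
Standard deviation = √11492.9467 = 107.2052

107.205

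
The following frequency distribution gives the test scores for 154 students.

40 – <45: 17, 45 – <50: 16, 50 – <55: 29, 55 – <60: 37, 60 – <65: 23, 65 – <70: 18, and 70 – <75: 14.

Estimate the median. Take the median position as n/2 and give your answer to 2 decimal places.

57.03

Cumulative frequencies: 17, 33, 62, 99, 122, 140, 154
n = 154; position = n/2 = 77.
This falls in the class 55 – <60: L = 55, F = 62, f = 37, h = 5.
Median ≈ 55 + ((77 − 62) / 37) × 5 = 57.0270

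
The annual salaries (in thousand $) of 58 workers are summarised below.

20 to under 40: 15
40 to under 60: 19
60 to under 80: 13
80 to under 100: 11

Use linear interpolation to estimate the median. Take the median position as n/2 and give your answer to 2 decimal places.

Cumulative frequencies: 15, 34, 47, 58
n = 58; position = n/2 = 29.
This falls in the class 40 to under 60: L = 40, F = 15, f = 19, h = 20.
Median ≈ 40 + ((29 − 15) / 19) × 20 = 54.7368

54.74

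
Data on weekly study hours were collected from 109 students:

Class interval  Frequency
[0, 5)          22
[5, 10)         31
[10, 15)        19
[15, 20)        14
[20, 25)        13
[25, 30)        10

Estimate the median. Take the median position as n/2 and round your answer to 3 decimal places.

10.395

Cumulative frequencies: 22, 53, 72, 86, 99, 109
n = 109; position = n/2 = 54.5.
This falls in the class [10, 15): L = 10, F = 53, f = 19, h = 5.
Median ≈ 10 + ((54.5 − 53) / 19) × 5 = 10.3947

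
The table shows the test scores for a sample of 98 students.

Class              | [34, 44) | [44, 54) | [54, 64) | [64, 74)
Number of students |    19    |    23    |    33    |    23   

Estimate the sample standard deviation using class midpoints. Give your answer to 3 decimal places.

10.516

Midpoints: 39, 49, 59, 69
n = 98, Σfm = 5402, mean = 55.1224
Σfm² = 308498
Σf(m − x̄)² = Σfm² − (Σfm)²/n = 308498 − 5402²/98 = 10726.5306
Sample variance = 10726.5306 / 97 = 110.5828
Standard deviation = √110.5828 = 10.5158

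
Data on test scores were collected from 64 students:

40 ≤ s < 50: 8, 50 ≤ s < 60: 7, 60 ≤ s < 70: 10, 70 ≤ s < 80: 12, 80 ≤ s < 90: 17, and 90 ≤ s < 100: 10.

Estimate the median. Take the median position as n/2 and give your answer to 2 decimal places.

75.83

Cumulative frequencies: 8, 15, 25, 37, 54, 64
n = 64; position = n/2 = 32.
This falls in the class 70 ≤ s < 80: L = 70, F = 25, f = 12, h = 10.
Median ≈ 70 + ((32 − 25) / 12) × 10 = 75.8333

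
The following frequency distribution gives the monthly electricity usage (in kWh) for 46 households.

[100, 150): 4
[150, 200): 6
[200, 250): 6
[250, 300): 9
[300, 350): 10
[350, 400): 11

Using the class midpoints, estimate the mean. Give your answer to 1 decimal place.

277.2

Midpoints: 125, 175, 225, 275, 325, 375
Σfm = 4×125 + 6×175 + 6×225 + 9×275 + 10×325 + 11×375 = 12750
n = Σf = 46
Mean = 12750 / 46 = 277.1739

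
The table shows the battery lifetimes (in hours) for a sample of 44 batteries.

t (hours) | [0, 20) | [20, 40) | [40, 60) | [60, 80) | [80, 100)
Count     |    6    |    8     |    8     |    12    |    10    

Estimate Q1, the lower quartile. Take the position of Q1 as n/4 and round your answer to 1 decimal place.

32.5

Cumulative frequencies: 6, 14, 22, 34, 44
n = 44; position = n/4 = 11.
This falls in the class [20, 40): L = 20, F = 6, f = 8, h = 20.
Lower quartile ≈ 20 + ((11 − 6) / 8) × 20 = 32.5000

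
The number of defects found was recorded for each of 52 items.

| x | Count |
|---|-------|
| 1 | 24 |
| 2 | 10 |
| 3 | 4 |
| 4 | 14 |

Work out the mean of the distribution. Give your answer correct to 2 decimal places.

2.15

Values: 1, 2, 3, 4
Σfx = 24×1 + 10×2 + 4×3 + 14×4 = 112
n = Σf = 52
Mean = 112 / 52 = 2.1538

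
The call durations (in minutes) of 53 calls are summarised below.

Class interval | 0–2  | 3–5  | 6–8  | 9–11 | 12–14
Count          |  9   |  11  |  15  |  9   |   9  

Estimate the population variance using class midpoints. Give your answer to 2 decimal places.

15.61

Midpoints: 1, 4, 7, 10, 13
n = 53, Σfm = 365, mean = 6.8868
Σfm² = 3341
Σf(m − x̄)² = Σfm² − (Σfm)²/n = 3341 − 365²/53 = 827.3208
Population variance = 827.3208 / 53 = 15.6098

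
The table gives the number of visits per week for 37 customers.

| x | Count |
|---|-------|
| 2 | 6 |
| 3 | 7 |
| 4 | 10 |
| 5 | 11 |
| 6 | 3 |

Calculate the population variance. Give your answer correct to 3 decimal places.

1.457

Values: 2, 3, 4, 5, 6
n = 37, Σfx = 146, mean = 3.9459
Σfx² = 630
Σf(x − x̄)² = Σfx² − (Σfx)²/n = 630 − 146²/37 = 53.8919
Population variance = 53.8919 / 37 = 1.4565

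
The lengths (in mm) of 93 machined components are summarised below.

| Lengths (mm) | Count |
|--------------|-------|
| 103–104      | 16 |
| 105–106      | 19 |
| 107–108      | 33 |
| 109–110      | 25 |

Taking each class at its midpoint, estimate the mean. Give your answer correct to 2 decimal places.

106.94

Midpoints: 103.5, 105.5, 107.5, 109.5
Σfm = 16×103.5 + 19×105.5 + 33×107.5 + 25×109.5 = 9945.5
n = Σf = 93
Mean = 9945.5 / 93 = 106.9409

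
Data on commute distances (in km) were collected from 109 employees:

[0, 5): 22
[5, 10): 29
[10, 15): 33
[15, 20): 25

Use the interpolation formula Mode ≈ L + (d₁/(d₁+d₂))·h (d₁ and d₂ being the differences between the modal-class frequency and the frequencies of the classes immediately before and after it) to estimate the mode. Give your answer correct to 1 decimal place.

11.7

Modal class: [10, 15) (highest frequency 33).
d₁ = 33 − 29 = 4, d₂ = 33 − 25 = 8
Mode ≈ 10 + (4/(4+8)) × 5 = 10 + 1.6667 = 11.6667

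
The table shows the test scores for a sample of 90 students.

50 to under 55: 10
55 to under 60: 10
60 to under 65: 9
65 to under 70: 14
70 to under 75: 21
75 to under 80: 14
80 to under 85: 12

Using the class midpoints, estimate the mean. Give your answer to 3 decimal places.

68.944

Midpoints: 52.5, 57.5, 62.5, 67.5, 72.5, 77.5, 82.5
Σfm = 10×52.5 + 10×57.5 + 9×62.5 + 14×67.5 + 21×72.5 + 14×77.5 + 12×82.5 = 6205
n = Σf = 90
Mean = 6205 / 90 = 68.9444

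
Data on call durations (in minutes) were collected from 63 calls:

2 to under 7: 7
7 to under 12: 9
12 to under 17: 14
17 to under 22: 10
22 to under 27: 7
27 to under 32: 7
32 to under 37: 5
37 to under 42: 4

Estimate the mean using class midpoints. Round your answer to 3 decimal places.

Midpoints: 4.5, 9.5, 14.5, 19.5, 24.5, 29.5, 34.5, 39.5
Σfm = 7×4.5 + 9×9.5 + 14×14.5 + 10×19.5 + 7×24.5 + 7×29.5 + 5×34.5 + 4×39.5 = 1223.5
n = Σf = 63
Mean = 1223.5 / 63 = 19.4206

19.421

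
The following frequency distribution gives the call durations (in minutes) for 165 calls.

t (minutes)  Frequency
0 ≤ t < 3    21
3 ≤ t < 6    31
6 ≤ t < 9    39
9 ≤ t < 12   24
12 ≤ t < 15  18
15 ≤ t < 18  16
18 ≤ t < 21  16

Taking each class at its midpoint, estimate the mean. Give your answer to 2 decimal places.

9.30

Midpoints: 1.5, 4.5, 7.5, 10.5, 13.5, 16.5, 19.5
Σfm = 21×1.5 + 31×4.5 + 39×7.5 + 24×10.5 + 18×13.5 + 16×16.5 + 16×19.5 = 1534.5
n = Σf = 165
Mean = 1534.5 / 165 = 9.3000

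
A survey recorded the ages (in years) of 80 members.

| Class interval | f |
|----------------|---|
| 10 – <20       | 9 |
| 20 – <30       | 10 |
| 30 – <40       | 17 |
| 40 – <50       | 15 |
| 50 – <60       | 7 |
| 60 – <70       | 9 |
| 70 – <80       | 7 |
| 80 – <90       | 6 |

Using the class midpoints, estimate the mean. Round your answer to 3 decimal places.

45.750

Midpoints: 15, 25, 35, 45, 55, 65, 75, 85
Σfm = 9×15 + 10×25 + 17×35 + 15×45 + 7×55 + 9×65 + 7×75 + 6×85 = 3660
n = Σf = 80
Mean = 3660 / 80 = 45.7500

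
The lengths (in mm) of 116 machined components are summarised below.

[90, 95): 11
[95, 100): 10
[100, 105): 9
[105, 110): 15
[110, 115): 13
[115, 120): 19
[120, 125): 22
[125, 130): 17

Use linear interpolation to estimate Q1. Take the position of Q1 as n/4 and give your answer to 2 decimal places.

104.44

Cumulative frequencies: 11, 21, 30, 45, 58, 77, 99, 116
n = 116; position = n/4 = 29.
This falls in the class [100, 105): L = 100, F = 21, f = 9, h = 5.
Lower quartile ≈ 100 + ((29 − 21) / 9) × 5 = 104.4444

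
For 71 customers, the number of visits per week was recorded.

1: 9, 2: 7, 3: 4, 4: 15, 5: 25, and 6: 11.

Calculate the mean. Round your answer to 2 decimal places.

4.03

Values: 1, 2, 3, 4, 5, 6
Σfx = 9×1 + 7×2 + 4×3 + 15×4 + 25×5 + 11×6 = 286
n = Σf = 71
Mean = 286 / 71 = 4.0282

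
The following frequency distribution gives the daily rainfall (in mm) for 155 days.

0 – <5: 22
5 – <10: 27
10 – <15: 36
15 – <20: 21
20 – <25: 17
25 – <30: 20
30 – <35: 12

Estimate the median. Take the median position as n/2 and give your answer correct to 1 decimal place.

Cumulative frequencies: 22, 49, 85, 106, 123, 143, 155
n = 155; position = n/2 = 77.5.
This falls in the class 10 – <15: L = 10, F = 49, f = 36, h = 5.
Median ≈ 10 + ((77.5 − 49) / 36) × 5 = 13.9583

14.0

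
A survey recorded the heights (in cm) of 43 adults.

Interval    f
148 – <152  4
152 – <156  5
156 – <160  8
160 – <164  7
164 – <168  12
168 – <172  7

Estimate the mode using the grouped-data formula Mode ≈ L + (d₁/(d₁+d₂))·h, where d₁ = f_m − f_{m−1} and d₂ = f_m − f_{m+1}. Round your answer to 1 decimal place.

166.0

Modal class: 164 – <168 (highest frequency 12).
d₁ = 12 − 7 = 5, d₂ = 12 − 7 = 5
Mode ≈ 164 + (5/(5+5)) × 4 = 164 + 2.0000 = 166.0000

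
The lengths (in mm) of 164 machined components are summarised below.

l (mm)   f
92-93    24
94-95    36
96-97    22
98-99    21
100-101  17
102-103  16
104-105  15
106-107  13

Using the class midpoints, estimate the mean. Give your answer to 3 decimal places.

98.256

Midpoints: 92.5, 94.5, 96.5, 98.5, 100.5, 102.5, 104.5, 106.5
Σfm = 24×92.5 + 36×94.5 + 22×96.5 + 21×98.5 + 17×100.5 + 16×102.5 + 15×104.5 + 13×106.5 = 16114
n = Σf = 164
Mean = 16114 / 164 = 98.2561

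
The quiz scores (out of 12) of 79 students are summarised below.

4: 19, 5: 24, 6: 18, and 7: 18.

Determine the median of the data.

Cumulative frequencies: 19, 43, 61, 79
n = 79, so the median is the value in position (n+1)/2 = 40.
Position 40 falls at value 5.

5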